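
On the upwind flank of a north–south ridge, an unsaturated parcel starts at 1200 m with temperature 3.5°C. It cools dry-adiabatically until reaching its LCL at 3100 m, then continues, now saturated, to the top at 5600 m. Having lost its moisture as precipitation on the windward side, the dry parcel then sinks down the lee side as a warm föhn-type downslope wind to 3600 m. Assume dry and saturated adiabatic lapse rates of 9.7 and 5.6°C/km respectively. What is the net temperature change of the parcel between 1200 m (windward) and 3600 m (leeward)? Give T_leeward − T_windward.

-13.03°C

1200–3100 m, dry: Δz = 1.9 km ⇒ ΔT = -18.43°C; T = -14.93°C
3100–5600 m, saturated: Δz = 2.5 km ⇒ ΔT = -14°C; T = -28.93°C
5600–3600 m, dry descent: Δz = 2 km ⇒ ΔT = +19.4°C; T = -9.53°C
Net change vs windward start: -9.53 − 3.5 = -13.03°C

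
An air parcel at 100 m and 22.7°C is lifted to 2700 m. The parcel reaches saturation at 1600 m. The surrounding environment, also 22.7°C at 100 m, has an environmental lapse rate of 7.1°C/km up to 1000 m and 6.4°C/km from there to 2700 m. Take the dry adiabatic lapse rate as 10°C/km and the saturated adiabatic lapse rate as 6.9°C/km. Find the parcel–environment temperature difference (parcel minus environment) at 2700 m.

-5.32°C (parcel cooler than environment)

Parcel:
  100–1600 m, dry: Δz = 1.5 km ⇒ ΔT = -15°C; T = 7.7°C
  1600–2700 m, saturated: Δz = 1.1 km ⇒ ΔT = -7.59°C; T = 0.11°C
Environment:
  100–1000 m, environment, lower layer: Δz = 0.9 km ⇒ ΔT = -6.39°C; T = 16.31°C
  1000–2700 m, environment, upper layer: Δz = 1.7 km ⇒ ΔT = -10.88°C; T = 5.43°C
T_parcel − T_env = 0.11 − 5.43 = -5.32°C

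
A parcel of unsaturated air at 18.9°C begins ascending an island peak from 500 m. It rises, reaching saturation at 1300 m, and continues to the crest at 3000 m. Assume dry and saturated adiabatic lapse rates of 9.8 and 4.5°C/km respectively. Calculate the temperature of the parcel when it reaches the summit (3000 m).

3.41°C

From 500 m to 1300 m (dry): cools by 9.8 × 0.8 = 7.84°C, giving 11.06°C.
From 1300 m to 3000 m (saturated): cools by 4.5 × 1.7 = 7.65°C, giving 3.41°C.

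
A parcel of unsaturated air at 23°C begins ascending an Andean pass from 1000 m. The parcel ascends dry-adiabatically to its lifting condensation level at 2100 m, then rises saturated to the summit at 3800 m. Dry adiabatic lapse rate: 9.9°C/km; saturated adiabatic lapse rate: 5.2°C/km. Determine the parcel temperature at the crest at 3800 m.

Dry to 2100 m: -9.9 × 1.1 km = -10.89°C, so T = 12.11°C.
Saturated to 3800 m: -5.2 × 1.7 km = -8.84°C, so T = 3.27°C.

3.27°C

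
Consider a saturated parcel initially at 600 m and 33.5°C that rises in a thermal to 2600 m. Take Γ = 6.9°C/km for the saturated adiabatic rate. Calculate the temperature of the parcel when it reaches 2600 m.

19.7°C

From 600 m to 2600 m (saturated adiabatic): cools by 6.9 × 2 = 13.8°C, giving 19.7°C.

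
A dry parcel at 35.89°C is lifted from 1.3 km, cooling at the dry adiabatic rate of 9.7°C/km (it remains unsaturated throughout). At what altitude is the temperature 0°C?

Height above start = (35.89 − 0) / 9.7 = 3.7 km
Altitude = 1300 m + 3700 m = 5000 m

5 km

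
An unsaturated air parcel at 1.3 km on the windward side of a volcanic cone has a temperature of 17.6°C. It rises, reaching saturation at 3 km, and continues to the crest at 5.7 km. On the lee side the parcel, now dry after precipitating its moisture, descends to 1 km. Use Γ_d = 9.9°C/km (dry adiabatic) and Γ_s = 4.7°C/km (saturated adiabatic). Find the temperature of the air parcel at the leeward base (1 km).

34.61°C

1300 → 3000 m (dry, 9.9°C/km): ΔT = -9.9 × 1.7 = -16.83°C → T = 0.77°C
3000 → 5700 m (saturated, 4.7°C/km): ΔT = -4.7 × 2.7 = -12.69°C → T = -11.92°C
5700 → 1000 m (dry descent, 9.9°C/km): ΔT = +9.9 × 4.7 = +46.53°C → T = 34.61°C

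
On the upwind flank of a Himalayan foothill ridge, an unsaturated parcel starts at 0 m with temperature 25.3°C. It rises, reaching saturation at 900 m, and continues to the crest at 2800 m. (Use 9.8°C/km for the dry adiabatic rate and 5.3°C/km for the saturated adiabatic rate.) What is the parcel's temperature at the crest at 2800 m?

From 0 m to 900 m (dry): cools by 9.8 × 0.9 = 8.82°C, giving 16.48°C.
From 900 m to 2800 m (saturated): cools by 5.3 × 1.9 = 10.07°C, giving 6.41°C.

6.41°C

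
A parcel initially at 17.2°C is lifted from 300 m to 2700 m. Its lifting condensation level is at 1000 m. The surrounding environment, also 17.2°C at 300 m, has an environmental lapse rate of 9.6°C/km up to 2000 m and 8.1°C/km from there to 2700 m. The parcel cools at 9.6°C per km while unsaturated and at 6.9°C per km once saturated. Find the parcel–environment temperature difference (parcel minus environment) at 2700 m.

+3.54°C (parcel warmer than environment)

Parcel:
  Dry to 1000 m: -9.6 × 0.7 km = -6.72°C, so T = 10.48°C.
  Saturated to 2700 m: -6.9 × 1.7 km = -11.73°C, so T = -1.25°C.
Environment:
  Environment, lower layer to 2000 m: -9.6 × 1.7 km = -16.32°C, so T = 0.88°C.
  Environment, upper layer to 2700 m: -8.1 × 0.7 km = -5.67°C, so T = -4.79°C.
T_parcel − T_env = -1.25 − (-4.79) = +3.54°C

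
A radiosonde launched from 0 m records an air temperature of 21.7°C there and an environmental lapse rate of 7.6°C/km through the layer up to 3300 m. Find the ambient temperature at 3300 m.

-3.38°C

0 → 3300 m (environmental, 7.6°C/km): ΔT = -7.6 × 3.3 = -25.08°C → T = -3.38°C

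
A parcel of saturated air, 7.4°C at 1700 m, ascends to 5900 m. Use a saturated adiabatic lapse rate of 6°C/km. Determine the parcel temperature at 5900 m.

1700–5900 m, saturated adiabatic: Δz = 4.2 km ⇒ ΔT = -25.2°C; T = -17.8°C

-17.8°C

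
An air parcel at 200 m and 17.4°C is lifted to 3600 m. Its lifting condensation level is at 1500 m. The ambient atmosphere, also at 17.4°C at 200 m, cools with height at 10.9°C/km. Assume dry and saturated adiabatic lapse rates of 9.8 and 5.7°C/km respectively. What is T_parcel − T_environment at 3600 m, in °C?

+12.35°C (parcel warmer than environment)

Parcel:
  From 200 m to 1500 m (dry): cools by 9.8 × 1.3 = 12.74°C, giving 4.66°C.
  From 1500 m to 3600 m (saturated): cools by 5.7 × 2.1 = 11.97°C, giving -7.31°C.
Environment:
  From 200 m to 3600 m (environment): cools by 10.9 × 3.4 = 37.06°C, giving -19.66°C.
T_parcel − T_env = -7.31 − (-19.66) = +12.35°C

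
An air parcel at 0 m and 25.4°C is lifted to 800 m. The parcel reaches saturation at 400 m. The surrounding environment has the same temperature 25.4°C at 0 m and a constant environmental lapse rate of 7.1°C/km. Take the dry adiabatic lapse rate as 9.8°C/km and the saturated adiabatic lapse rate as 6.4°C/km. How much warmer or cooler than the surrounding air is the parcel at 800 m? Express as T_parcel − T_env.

-0.8°C (parcel cooler than environment)

Parcel:
  0–400 m, dry: Δz = 0.4 km ⇒ ΔT = -3.92°C; T = 21.48°C
  400–800 m, saturated: Δz = 0.4 km ⇒ ΔT = -2.56°C; T = 18.92°C
Environment:
  0–800 m, environment: Δz = 0.8 km ⇒ ΔT = -5.68°C; T = 19.72°C
T_parcel − T_env = 18.92 − 19.72 = -0.8°C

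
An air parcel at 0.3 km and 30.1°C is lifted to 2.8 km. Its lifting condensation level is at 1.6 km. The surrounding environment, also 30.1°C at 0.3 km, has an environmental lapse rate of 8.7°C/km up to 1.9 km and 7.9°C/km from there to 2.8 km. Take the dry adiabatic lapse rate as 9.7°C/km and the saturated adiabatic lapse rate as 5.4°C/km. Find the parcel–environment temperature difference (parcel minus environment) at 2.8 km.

Parcel:
  Dry to 1600 m: -9.7 × 1.3 km = -12.61°C, so T = 17.49°C.
  Saturated to 2800 m: -5.4 × 1.2 km = -6.48°C, so T = 11.01°C.
Environment:
  Environment, lower layer to 1900 m: -8.7 × 1.6 km = -13.92°C, so T = 16.18°C.
  Environment, upper layer to 2800 m: -7.9 × 0.9 km = -7.11°C, so T = 9.07°C.
T_parcel − T_env = 11.01 − 9.07 = +1.94°C

+1.94°C (parcel warmer than environment)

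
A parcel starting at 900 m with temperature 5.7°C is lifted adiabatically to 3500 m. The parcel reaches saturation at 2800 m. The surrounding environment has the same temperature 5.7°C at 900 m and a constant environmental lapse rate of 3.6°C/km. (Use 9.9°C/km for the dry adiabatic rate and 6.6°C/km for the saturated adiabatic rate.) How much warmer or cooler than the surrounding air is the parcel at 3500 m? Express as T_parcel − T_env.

Parcel:
  900 → 2800 m (dry, 9.9°C/km): ΔT = -9.9 × 1.9 = -18.81°C → T = -13.11°C
  2800 → 3500 m (saturated, 6.6°C/km): ΔT = -6.6 × 0.7 = -4.62°C → T = -17.73°C
Environment:
  900 → 3500 m (environment, 3.6°C/km): ΔT = -3.6 × 2.6 = -9.36°C → T = -3.66°C
T_parcel − T_env = -17.73 − (-3.66) = -14.07°C

-14.07°C (parcel cooler than environment)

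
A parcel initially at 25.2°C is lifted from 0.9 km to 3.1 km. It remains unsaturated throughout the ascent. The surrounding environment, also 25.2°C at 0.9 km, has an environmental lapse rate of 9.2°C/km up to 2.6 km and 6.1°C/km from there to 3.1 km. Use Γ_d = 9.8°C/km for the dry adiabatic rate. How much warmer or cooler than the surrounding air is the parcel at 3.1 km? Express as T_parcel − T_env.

-2.87°C (parcel cooler than environment)

Parcel:
  900–3100 m, dry: Δz = 2.2 km ⇒ ΔT = -21.56°C; T = 3.64°C
Environment:
  900–2600 m, environment, lower layer: Δz = 1.7 km ⇒ ΔT = -15.64°C; T = 9.56°C
  2600–3100 m, environment, upper layer: Δz = 0.5 km ⇒ ΔT = -3.05°C; T = 6.51°C
T_parcel − T_env = 3.64 − 6.51 = -2.87°C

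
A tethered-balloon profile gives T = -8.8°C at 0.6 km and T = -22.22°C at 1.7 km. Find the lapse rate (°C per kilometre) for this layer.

12.2°C/km

Γ = −ΔT/Δz = (-8.8 − (-22.22)) / (1700 − 600) m
  = 13.42°C / 1.1 km = 12.2°C/km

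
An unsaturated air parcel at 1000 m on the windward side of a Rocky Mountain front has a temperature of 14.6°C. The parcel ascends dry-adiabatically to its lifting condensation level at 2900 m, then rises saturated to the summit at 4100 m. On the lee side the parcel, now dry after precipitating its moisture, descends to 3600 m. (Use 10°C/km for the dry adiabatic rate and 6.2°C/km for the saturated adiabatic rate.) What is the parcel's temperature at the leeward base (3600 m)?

1000–2900 m, dry: Δz = 1.9 km ⇒ ΔT = -19°C; T = -4.4°C
2900–4100 m, saturated: Δz = 1.2 km ⇒ ΔT = -7.44°C; T = -11.84°C
4100–3600 m, dry descent: Δz = 0.5 km ⇒ ΔT = +5°C; T = -6.84°C

-6.84°C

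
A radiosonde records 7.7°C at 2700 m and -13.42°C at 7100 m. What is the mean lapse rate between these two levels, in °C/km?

Γ = −ΔT/Δz = (7.7 − (-13.42)) / (7100 − 2700) m
  = 21.12°C / 4.4 km = 4.8°C/km

4.8°C/km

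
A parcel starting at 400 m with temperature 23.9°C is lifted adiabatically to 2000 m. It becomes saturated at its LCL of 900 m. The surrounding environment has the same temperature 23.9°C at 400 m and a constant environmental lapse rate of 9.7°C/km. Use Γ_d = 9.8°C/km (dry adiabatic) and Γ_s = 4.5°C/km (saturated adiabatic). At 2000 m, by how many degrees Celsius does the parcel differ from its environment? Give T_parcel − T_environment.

Parcel:
  Dry to 900 m: -9.8 × 0.5 km = -4.9°C, so T = 19°C.
  Saturated to 2000 m: -4.5 × 1.1 km = -4.95°C, so T = 14.05°C.
Environment:
  Environment to 2000 m: -9.7 × 1.6 km = -15.52°C, so T = 8.38°C.
T_parcel − T_env = 14.05 − 8.38 = +5.67°C

+5.67°C (parcel warmer than environment)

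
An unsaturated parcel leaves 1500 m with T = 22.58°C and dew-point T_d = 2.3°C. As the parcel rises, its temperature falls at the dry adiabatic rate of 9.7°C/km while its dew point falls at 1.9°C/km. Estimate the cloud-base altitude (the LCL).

T and T_d converge at 9.7 − 1.9 = 7.8°C per km
Height above start = (22.58 − 2.3) / 7.8 = 2.6 km
LCL altitude = 1500 m + 2600 m = 4100 m

4100 m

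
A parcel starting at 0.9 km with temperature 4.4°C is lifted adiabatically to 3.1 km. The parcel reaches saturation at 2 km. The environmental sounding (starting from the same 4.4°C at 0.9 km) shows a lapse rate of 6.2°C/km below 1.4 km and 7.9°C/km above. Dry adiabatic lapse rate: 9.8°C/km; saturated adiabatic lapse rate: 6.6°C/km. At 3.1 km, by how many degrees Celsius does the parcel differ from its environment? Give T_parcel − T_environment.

Parcel:
  Dry to 2000 m: -9.8 × 1.1 km = -10.78°C, so T = -6.38°C.
  Saturated to 3100 m: -6.6 × 1.1 km = -7.26°C, so T = -13.64°C.
Environment:
  Environment, lower layer to 1400 m: -6.2 × 0.5 km = -3.1°C, so T = 1.3°C.
  Environment, upper layer to 3100 m: -7.9 × 1.7 km = -13.43°C, so T = -12.13°C.
T_parcel − T_env = -13.64 − (-12.13) = -1.51°C

-1.51°C (parcel cooler than environment)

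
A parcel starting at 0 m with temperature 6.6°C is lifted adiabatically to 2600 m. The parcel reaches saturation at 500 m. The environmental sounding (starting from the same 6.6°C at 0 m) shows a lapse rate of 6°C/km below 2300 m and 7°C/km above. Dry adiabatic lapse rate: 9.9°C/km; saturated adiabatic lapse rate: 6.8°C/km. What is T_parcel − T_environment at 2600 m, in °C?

-3.33°C (parcel cooler than environment)

Parcel:
  0–500 m, dry: Δz = 0.5 km ⇒ ΔT = -4.95°C; T = 1.65°C
  500–2600 m, saturated: Δz = 2.1 km ⇒ ΔT = -14.28°C; T = -12.63°C
Environment:
  0–2300 m, environment, lower layer: Δz = 2.3 km ⇒ ΔT = -13.8°C; T = -7.2°C
  2300–2600 m, environment, upper layer: Δz = 0.3 km ⇒ ΔT = -2.1°C; T = -9.3°C
T_parcel − T_env = -12.63 − (-9.3) = -3.33°C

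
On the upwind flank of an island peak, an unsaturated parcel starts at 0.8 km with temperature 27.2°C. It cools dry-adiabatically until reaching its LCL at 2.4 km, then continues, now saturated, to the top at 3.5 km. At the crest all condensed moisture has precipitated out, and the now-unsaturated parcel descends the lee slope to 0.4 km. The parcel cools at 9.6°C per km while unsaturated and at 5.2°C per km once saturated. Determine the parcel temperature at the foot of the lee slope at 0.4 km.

Dry to 2400 m: -9.6 × 1.6 km = -15.36°C, so T = 11.84°C.
Saturated to 3500 m: -5.2 × 1.1 km = -5.72°C, so T = 6.12°C.
Dry descent to 400 m: +9.6 × 3.1 km = +29.76°C, so T = 35.88°C.

35.88°C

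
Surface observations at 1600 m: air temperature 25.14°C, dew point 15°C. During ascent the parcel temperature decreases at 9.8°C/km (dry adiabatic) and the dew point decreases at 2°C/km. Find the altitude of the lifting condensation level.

2900 m

T and T_d converge at 9.8 − 2 = 7.8°C per km
Height above start = (25.14 − 15) / 7.8 = 1.3 km
LCL altitude = 1600 m + 1300 m = 2900 m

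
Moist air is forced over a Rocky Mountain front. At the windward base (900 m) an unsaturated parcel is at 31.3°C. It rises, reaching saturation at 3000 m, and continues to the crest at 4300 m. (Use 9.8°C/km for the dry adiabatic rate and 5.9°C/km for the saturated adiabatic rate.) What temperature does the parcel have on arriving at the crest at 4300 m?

3.05°C

Dry to 3000 m: -9.8 × 2.1 km = -20.58°C, so T = 10.72°C.
Saturated to 4300 m: -5.9 × 1.3 km = -7.67°C, so T = 3.05°C.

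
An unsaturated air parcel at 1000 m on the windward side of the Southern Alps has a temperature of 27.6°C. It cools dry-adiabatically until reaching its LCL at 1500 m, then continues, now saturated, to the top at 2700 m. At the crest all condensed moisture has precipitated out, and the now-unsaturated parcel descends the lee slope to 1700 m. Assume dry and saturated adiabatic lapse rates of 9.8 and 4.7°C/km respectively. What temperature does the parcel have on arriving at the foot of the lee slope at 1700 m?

26.86°C

From 1000 m to 1500 m (dry): cools by 9.8 × 0.5 = 4.9°C, giving 22.7°C.
From 1500 m to 2700 m (saturated): cools by 4.7 × 1.2 = 5.64°C, giving 17.06°C.
From 2700 m to 1700 m (dry descent): warms by 9.8 × 1 = 9.8°C, giving 26.86°C.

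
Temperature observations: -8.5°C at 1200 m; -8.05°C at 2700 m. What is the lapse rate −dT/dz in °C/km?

-0.3°C/km

Γ = −ΔT/Δz = (-8.5 − (-8.05)) / (2700 − 1200) m
  = -0.45°C / 1.5 km = -0.3°C/km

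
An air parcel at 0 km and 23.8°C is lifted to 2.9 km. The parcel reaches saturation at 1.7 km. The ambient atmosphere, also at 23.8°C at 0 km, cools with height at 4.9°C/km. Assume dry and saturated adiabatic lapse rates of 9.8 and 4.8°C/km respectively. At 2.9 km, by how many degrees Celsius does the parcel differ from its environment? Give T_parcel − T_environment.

Parcel:
  From 0 m to 1700 m (dry): cools by 9.8 × 1.7 = 16.66°C, giving 7.14°C.
  From 1700 m to 2900 m (saturated): cools by 4.8 × 1.2 = 5.76°C, giving 1.38°C.
Environment:
  From 0 m to 2900 m (environment): cools by 4.9 × 2.9 = 14.21°C, giving 9.59°C.
T_parcel − T_env = 1.38 − 9.59 = -8.21°C

-8.21°C (parcel cooler than environment)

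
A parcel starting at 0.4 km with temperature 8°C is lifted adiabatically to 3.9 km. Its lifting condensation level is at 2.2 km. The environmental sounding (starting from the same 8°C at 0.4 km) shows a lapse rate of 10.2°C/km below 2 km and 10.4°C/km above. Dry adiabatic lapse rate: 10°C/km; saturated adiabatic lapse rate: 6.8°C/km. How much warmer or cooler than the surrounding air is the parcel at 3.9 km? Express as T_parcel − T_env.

Parcel:
  From 400 m to 2200 m (dry): cools by 10 × 1.8 = 18°C, giving -10°C.
  From 2200 m to 3900 m (saturated): cools by 6.8 × 1.7 = 11.56°C, giving -21.56°C.
Environment:
  From 400 m to 2000 m (environment, lower layer): cools by 10.2 × 1.6 = 16.32°C, giving -8.32°C.
  From 2000 m to 3900 m (environment, upper layer): cools by 10.4 × 1.9 = 19.76°C, giving -28.08°C.
T_parcel − T_env = -21.56 − (-28.08) = +6.52°C

+6.52°C (parcel warmer than environment)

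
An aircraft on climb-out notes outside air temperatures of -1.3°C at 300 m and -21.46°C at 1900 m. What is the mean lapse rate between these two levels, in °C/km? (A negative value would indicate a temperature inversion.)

12.6°C/km

Γ = −ΔT/Δz = (-1.3 − (-21.46)) / (1900 − 300) m
  = 20.16°C / 1.6 km = 12.6°C/km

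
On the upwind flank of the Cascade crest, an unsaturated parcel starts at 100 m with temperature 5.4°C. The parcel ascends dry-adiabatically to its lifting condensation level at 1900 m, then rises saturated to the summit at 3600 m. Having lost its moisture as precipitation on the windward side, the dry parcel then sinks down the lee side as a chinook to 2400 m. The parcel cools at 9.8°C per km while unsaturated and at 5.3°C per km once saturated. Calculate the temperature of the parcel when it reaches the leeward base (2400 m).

100–1900 m, dry: Δz = 1.8 km ⇒ ΔT = -17.64°C; T = -12.24°C
1900–3600 m, saturated: Δz = 1.7 km ⇒ ΔT = -9.01°C; T = -21.25°C
3600–2400 m, dry descent: Δz = 1.2 km ⇒ ΔT = +11.76°C; T = -9.49°C

-9.49°C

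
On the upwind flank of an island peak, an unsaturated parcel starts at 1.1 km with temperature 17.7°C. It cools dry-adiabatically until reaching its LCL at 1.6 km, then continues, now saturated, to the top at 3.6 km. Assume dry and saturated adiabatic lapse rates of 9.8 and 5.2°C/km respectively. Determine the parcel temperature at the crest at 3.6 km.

2.4°C

1100–1600 m, dry: Δz = 0.5 km ⇒ ΔT = -4.9°C; T = 12.8°C
1600–3600 m, saturated: Δz = 2 km ⇒ ΔT = -10.4°C; T = 2.4°C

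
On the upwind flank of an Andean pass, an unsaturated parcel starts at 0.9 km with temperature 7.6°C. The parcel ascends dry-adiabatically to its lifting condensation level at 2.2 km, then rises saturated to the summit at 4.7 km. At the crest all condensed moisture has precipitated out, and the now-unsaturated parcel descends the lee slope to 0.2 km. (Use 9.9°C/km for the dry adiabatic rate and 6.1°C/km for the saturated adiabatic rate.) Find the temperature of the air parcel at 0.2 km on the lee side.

900 → 2200 m (dry, 9.9°C/km): ΔT = -9.9 × 1.3 = -12.87°C → T = -5.27°C
2200 → 4700 m (saturated, 6.1°C/km): ΔT = -6.1 × 2.5 = -15.25°C → T = -20.52°C
4700 → 200 m (dry descent, 9.9°C/km): ΔT = +9.9 × 4.5 = +44.55°C → T = 24.03°C

24.03°C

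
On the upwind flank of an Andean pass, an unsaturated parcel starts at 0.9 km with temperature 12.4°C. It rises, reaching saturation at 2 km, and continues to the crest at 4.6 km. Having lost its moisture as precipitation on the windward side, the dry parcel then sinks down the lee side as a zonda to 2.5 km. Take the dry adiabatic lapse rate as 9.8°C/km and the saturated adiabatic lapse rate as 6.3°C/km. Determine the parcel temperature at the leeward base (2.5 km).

5.82°C

900–2000 m, dry: Δz = 1.1 km ⇒ ΔT = -10.78°C; T = 1.62°C
2000–4600 m, saturated: Δz = 2.6 km ⇒ ΔT = -16.38°C; T = -14.76°C
4600–2500 m, dry descent: Δz = 2.1 km ⇒ ΔT = +20.58°C; T = 5.82°C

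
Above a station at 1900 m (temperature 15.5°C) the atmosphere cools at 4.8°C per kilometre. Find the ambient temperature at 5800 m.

-3.22°C

1900–5800 m, environmental: Δz = 3.9 km ⇒ ΔT = -18.72°C; T = -3.22°C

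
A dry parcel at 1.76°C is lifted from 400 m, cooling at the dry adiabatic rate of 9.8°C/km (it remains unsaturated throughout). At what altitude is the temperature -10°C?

1600 m

Height above start = (1.76 − (-10)) / 9.8 = 1.2 km
Altitude = 400 m + 1200 m = 1600 m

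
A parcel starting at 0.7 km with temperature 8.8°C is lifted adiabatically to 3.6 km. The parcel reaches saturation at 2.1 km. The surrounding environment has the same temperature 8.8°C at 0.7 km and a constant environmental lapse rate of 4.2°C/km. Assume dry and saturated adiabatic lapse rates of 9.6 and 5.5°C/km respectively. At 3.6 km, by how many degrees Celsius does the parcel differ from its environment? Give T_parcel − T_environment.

-9.51°C (parcel cooler than environment)

Parcel:
  From 700 m to 2100 m (dry): cools by 9.6 × 1.4 = 13.44°C, giving -4.64°C.
  From 2100 m to 3600 m (saturated): cools by 5.5 × 1.5 = 8.25°C, giving -12.89°C.
Environment:
  From 700 m to 3600 m (environment): cools by 4.2 × 2.9 = 12.18°C, giving -3.38°C.
T_parcel − T_env = -12.89 − (-3.38) = -9.51°C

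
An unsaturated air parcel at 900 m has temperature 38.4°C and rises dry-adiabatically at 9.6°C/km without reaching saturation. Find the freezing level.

4900 m

Height above start = (38.4 − 0) / 9.6 = 4 km
Altitude = 900 m + 4000 m = 4900 m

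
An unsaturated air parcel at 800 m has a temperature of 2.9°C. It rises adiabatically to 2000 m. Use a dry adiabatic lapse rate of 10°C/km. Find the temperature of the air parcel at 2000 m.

From 800 m to 2000 m (dry adiabatic): cools by 10 × 1.2 = 12°C, giving -9.1°C.

-9.1°C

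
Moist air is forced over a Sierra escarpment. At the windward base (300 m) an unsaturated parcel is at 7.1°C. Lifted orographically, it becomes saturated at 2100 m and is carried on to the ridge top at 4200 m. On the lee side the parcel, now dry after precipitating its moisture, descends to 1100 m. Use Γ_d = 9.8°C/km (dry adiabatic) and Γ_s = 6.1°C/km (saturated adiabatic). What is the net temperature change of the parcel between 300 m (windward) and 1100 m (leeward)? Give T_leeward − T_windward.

300–2100 m, dry: Δz = 1.8 km ⇒ ΔT = -17.64°C; T = -10.54°C
2100–4200 m, saturated: Δz = 2.1 km ⇒ ΔT = -12.81°C; T = -23.35°C
4200–1100 m, dry descent: Δz = 3.1 km ⇒ ΔT = +30.38°C; T = 7.03°C
Net change vs windward start: 7.03 − 7.1 = -0.07°C

-0.07°C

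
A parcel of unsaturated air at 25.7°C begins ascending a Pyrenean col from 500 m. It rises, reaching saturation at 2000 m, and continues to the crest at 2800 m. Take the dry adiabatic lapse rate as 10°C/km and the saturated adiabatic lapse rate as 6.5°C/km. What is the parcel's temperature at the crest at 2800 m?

From 500 m to 2000 m (dry): cools by 10 × 1.5 = 15°C, giving 10.7°C.
From 2000 m to 2800 m (saturated): cools by 6.5 × 0.8 = 5.2°C, giving 5.5°C.

5.5°C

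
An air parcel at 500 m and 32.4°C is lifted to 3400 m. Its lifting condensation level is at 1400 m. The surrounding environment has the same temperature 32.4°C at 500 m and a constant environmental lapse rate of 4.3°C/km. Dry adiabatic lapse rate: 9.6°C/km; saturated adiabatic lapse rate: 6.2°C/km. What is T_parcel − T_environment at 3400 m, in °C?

Parcel:
  Dry to 1400 m: -9.6 × 0.9 km = -8.64°C, so T = 23.76°C.
  Saturated to 3400 m: -6.2 × 2 km = -12.4°C, so T = 11.36°C.
Environment:
  Environment to 3400 m: -4.3 × 2.9 km = -12.47°C, so T = 19.93°C.
T_parcel − T_env = 11.36 − 19.93 = -8.57°C

-8.57°C (parcel cooler than environment)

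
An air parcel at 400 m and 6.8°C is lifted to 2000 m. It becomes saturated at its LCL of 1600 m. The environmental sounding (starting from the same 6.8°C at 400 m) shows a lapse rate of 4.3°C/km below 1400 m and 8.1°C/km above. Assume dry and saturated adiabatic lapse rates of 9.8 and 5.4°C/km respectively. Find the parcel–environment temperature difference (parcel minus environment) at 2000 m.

Parcel:
  400–1600 m, dry: Δz = 1.2 km ⇒ ΔT = -11.76°C; T = -4.96°C
  1600–2000 m, saturated: Δz = 0.4 km ⇒ ΔT = -2.16°C; T = -7.12°C
Environment:
  400–1400 m, environment, lower layer: Δz = 1 km ⇒ ΔT = -4.3°C; T = 2.5°C
  1400–2000 m, environment, upper layer: Δz = 0.6 km ⇒ ΔT = -4.86°C; T = -2.36°C
T_parcel − T_env = -7.12 − (-2.36) = -4.76°C

-4.76°C (parcel cooler than environment)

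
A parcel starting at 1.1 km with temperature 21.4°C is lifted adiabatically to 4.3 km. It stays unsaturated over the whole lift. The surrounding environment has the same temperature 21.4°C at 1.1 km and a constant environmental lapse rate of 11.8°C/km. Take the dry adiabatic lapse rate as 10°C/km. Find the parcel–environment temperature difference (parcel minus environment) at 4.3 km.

Parcel:
  1100 → 4300 m (dry, 10°C/km): ΔT = -10 × 3.2 = -32°C → T = -10.6°C
Environment:
  1100 → 4300 m (environment, 11.8°C/km): ΔT = -11.8 × 3.2 = -37.76°C → T = -16.36°C
T_parcel − T_env = -10.6 − (-16.36) = +5.76°C

+5.76°C (parcel warmer than environment)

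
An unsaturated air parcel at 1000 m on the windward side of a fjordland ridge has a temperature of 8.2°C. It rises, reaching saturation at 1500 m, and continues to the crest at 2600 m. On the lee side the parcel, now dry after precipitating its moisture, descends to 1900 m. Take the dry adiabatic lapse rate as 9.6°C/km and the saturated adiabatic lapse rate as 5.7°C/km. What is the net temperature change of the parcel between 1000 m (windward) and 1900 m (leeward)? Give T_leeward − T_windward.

From 1000 m to 1500 m (dry): cools by 9.6 × 0.5 = 4.8°C, giving 3.4°C.
From 1500 m to 2600 m (saturated): cools by 5.7 × 1.1 = 6.27°C, giving -2.87°C.
From 2600 m to 1900 m (dry descent): warms by 9.6 × 0.7 = 6.72°C, giving 3.85°C.
Net change vs windward start: 3.85 − 8.2 = -4.35°C

-4.35°C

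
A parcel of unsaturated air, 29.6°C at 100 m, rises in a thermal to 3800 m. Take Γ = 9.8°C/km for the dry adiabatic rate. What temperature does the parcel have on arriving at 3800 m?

100–3800 m, dry adiabatic: Δz = 3.7 km ⇒ ΔT = -36.26°C; T = -6.66°C

-6.66°C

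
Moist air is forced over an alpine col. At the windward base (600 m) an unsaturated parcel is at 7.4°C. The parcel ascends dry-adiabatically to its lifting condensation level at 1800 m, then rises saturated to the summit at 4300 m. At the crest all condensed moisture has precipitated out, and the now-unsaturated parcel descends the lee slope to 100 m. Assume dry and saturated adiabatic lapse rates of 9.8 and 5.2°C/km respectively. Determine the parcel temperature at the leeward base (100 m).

23.8°C

Dry to 1800 m: -9.8 × 1.2 km = -11.76°C, so T = -4.36°C.
Saturated to 4300 m: -5.2 × 2.5 km = -13°C, so T = -17.36°C.
Dry descent to 100 m: +9.8 × 4.2 km = +41.16°C, so T = 23.8°C.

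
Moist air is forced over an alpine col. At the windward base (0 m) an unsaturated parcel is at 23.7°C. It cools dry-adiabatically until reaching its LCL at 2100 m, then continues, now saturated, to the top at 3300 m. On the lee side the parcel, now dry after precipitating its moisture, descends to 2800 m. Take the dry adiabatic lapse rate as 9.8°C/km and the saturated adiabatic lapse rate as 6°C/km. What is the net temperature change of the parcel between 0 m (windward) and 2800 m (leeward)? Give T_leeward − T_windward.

-22.88°C

0 → 2100 m (dry, 9.8°C/km): ΔT = -9.8 × 2.1 = -20.58°C → T = 3.12°C
2100 → 3300 m (saturated, 6°C/km): ΔT = -6 × 1.2 = -7.2°C → T = -4.08°C
3300 → 2800 m (dry descent, 9.8°C/km): ΔT = +9.8 × 0.5 = +4.9°C → T = 0.82°C
Net change vs windward start: 0.82 − 23.7 = -22.88°C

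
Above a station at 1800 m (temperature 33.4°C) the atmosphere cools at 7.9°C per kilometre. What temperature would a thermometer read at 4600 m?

1800 → 4600 m (environmental, 7.9°C/km): ΔT = -7.9 × 2.8 = -22.12°C → T = 11.28°C

11.28°C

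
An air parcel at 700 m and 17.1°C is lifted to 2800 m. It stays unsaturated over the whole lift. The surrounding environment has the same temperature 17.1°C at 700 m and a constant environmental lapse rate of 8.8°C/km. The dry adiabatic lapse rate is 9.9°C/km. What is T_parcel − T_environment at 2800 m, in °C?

Parcel:
  700 → 2800 m (dry, 9.9°C/km): ΔT = -9.9 × 2.1 = -20.79°C → T = -3.69°C
Environment:
  700 → 2800 m (environment, 8.8°C/km): ΔT = -8.8 × 2.1 = -18.48°C → T = -1.38°C
T_parcel − T_env = -3.69 − (-1.38) = -2.31°C

-2.31°C (parcel cooler than environment)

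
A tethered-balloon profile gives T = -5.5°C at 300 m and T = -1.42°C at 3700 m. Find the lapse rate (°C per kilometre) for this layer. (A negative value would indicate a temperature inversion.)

-1.2°C/km

Γ = −ΔT/Δz = (-5.5 − (-1.42)) / (3700 − 300) m
  = -4.08°C / 3.4 km = -1.2°C/km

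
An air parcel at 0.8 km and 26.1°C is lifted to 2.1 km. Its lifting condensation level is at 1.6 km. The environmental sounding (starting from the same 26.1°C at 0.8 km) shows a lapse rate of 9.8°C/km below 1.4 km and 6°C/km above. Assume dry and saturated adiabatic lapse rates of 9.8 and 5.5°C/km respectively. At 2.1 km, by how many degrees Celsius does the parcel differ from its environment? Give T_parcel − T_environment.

Parcel:
  Dry to 1600 m: -9.8 × 0.8 km = -7.84°C, so T = 18.26°C.
  Saturated to 2100 m: -5.5 × 0.5 km = -2.75°C, so T = 15.51°C.
Environment:
  Environment, lower layer to 1400 m: -9.8 × 0.6 km = -5.88°C, so T = 20.22°C.
  Environment, upper layer to 2100 m: -6 × 0.7 km = -4.2°C, so T = 16.02°C.
T_parcel − T_env = 15.51 − 16.02 = -0.51°C

-0.51°C (parcel cooler than environment)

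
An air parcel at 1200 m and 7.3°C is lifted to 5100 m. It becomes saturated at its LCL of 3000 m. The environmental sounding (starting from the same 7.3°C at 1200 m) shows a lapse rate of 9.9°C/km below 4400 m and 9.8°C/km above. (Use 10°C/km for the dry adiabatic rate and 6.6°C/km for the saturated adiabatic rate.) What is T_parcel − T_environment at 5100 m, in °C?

Parcel:
  1200–3000 m, dry: Δz = 1.8 km ⇒ ΔT = -18°C; T = -10.7°C
  3000–5100 m, saturated: Δz = 2.1 km ⇒ ΔT = -13.86°C; T = -24.56°C
Environment:
  1200–4400 m, environment, lower layer: Δz = 3.2 km ⇒ ΔT = -31.68°C; T = -24.38°C
  4400–5100 m, environment, upper layer: Δz = 0.7 km ⇒ ΔT = -6.86°C; T = -31.24°C
T_parcel − T_env = -24.56 − (-31.24) = +6.68°C

+6.68°C (parcel warmer than environment)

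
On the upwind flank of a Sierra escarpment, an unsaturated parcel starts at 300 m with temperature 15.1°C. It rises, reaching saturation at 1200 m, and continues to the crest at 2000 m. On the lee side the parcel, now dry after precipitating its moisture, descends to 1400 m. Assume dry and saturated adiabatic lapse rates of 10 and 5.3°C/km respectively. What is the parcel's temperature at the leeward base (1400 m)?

7.86°C

Dry to 1200 m: -10 × 0.9 km = -9°C, so T = 6.1°C.
Saturated to 2000 m: -5.3 × 0.8 km = -4.24°C, so T = 1.86°C.
Dry descent to 1400 m: +10 × 0.6 km = +6°C, so T = 7.86°C.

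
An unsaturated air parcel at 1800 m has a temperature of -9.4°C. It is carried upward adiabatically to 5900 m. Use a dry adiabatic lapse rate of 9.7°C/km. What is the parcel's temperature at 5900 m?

-49.17°C

1800 → 5900 m (dry adiabatic, 9.7°C/km): ΔT = -9.7 × 4.1 = -39.77°C → T = -49.17°C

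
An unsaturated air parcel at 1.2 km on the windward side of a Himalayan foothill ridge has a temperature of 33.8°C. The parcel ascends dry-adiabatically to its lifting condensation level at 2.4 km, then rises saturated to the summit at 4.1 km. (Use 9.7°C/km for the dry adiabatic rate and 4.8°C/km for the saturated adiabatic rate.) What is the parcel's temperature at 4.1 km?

14°C

1200 → 2400 m (dry, 9.7°C/km): ΔT = -9.7 × 1.2 = -11.64°C → T = 22.16°C
2400 → 4100 m (saturated, 4.8°C/km): ΔT = -4.8 × 1.7 = -8.16°C → T = 14°C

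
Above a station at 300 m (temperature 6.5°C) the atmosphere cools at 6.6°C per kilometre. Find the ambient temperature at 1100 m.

Environmental to 1100 m: -6.6 × 0.8 km = -5.28°C, so T = 1.22°C.

1.22°C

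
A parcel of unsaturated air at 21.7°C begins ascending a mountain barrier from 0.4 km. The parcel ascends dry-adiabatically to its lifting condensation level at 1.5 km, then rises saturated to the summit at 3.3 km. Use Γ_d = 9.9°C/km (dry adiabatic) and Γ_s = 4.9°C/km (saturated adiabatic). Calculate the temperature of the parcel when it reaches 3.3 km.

400–1500 m, dry: Δz = 1.1 km ⇒ ΔT = -10.89°C; T = 10.81°C
1500–3300 m, saturated: Δz = 1.8 km ⇒ ΔT = -8.82°C; T = 1.99°C

1.99°C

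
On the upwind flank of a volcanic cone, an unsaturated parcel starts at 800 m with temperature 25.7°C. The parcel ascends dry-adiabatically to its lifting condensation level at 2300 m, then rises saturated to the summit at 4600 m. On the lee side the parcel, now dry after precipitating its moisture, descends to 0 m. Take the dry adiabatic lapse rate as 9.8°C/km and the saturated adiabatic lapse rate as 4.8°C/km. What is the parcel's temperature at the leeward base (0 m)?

800 → 2300 m (dry, 9.8°C/km): ΔT = -9.8 × 1.5 = -14.7°C → T = 11°C
2300 → 4600 m (saturated, 4.8°C/km): ΔT = -4.8 × 2.3 = -11.04°C → T = -0.04°C
4600 → 0 m (dry descent, 9.8°C/km): ΔT = +9.8 × 4.6 = +45.08°C → T = 45.04°C

45.04°C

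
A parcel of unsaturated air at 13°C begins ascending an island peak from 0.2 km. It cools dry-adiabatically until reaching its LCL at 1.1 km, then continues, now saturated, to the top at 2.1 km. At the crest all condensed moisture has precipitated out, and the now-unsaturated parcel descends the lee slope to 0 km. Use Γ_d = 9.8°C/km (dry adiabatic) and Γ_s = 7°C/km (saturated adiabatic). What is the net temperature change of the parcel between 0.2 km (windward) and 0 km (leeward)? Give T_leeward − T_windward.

+4.76°C

From 200 m to 1100 m (dry): cools by 9.8 × 0.9 = 8.82°C, giving 4.18°C.
From 1100 m to 2100 m (saturated): cools by 7 × 1 = 7°C, giving -2.82°C.
From 2100 m to 0 m (dry descent): warms by 9.8 × 2.1 = 20.58°C, giving 17.76°C.
Net change vs windward start: 17.76 − 13 = +4.76°C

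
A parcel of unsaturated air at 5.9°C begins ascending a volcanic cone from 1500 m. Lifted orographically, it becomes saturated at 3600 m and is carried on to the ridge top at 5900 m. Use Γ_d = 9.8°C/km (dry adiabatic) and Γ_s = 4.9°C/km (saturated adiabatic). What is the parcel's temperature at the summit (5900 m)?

1500–3600 m, dry: Δz = 2.1 km ⇒ ΔT = -20.58°C; T = -14.68°C
3600–5900 m, saturated: Δz = 2.3 km ⇒ ΔT = -11.27°C; T = -25.95°C

-25.95°C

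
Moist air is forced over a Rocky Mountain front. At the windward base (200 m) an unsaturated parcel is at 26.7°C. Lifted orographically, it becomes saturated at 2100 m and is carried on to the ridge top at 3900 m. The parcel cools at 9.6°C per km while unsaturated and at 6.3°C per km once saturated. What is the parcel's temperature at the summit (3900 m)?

200 → 2100 m (dry, 9.6°C/km): ΔT = -9.6 × 1.9 = -18.24°C → T = 8.46°C
2100 → 3900 m (saturated, 6.3°C/km): ΔT = -6.3 × 1.8 = -11.34°C → T = -2.88°C

-2.88°C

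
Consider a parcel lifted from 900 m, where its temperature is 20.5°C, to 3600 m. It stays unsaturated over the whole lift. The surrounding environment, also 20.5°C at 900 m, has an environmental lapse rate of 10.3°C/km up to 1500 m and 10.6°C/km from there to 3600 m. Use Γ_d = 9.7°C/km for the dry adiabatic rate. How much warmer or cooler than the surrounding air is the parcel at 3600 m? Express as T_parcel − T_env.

+2.25°C (parcel warmer than environment)

Parcel:
  900–3600 m, dry: Δz = 2.7 km ⇒ ΔT = -26.19°C; T = -5.69°C
Environment:
  900–1500 m, environment, lower layer: Δz = 0.6 km ⇒ ΔT = -6.18°C; T = 14.32°C
  1500–3600 m, environment, upper layer: Δz = 2.1 km ⇒ ΔT = -22.26°C; T = -7.94°C
T_parcel − T_env = -5.69 − (-7.94) = +2.25°C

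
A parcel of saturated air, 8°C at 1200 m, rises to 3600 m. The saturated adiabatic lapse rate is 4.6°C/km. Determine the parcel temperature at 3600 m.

From 1200 m to 3600 m (saturated adiabatic): cools by 4.6 × 2.4 = 11.04°C, giving -3.04°C.

-3.04°C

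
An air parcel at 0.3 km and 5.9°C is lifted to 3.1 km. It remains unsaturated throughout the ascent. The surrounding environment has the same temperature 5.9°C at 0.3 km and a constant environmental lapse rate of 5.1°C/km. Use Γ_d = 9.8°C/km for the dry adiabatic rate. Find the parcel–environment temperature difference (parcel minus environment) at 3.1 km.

-13.16°C (parcel cooler than environment)

Parcel:
  300–3100 m, dry: Δz = 2.8 km ⇒ ΔT = -27.44°C; T = -21.54°C
Environment:
  300–3100 m, environment: Δz = 2.8 km ⇒ ΔT = -14.28°C; T = -8.38°C
T_parcel − T_env = -21.54 − (-8.38) = -13.16°C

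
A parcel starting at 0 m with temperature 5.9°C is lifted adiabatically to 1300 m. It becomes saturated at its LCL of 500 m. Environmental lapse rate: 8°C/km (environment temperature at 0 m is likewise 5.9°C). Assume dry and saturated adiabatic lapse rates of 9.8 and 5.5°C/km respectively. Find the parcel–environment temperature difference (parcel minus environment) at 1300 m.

Parcel:
  0–500 m, dry: Δz = 0.5 km ⇒ ΔT = -4.9°C; T = 1°C
  500–1300 m, saturated: Δz = 0.8 km ⇒ ΔT = -4.4°C; T = -3.4°C
Environment:
  0–1300 m, environment: Δz = 1.3 km ⇒ ΔT = -10.4°C; T = -4.5°C
T_parcel − T_env = -3.4 − (-4.5) = +1.1°C

+1.1°C (parcel warmer than environment)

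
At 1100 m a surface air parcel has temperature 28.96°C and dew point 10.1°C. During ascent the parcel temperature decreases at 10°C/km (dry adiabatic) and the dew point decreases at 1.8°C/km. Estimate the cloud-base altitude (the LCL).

T and T_d converge at 10 − 1.8 = 8.2°C per km
Height above start = (28.96 − 10.1) / 8.2 = 2.3 km
LCL altitude = 1100 m + 2300 m = 3400 m

3400 m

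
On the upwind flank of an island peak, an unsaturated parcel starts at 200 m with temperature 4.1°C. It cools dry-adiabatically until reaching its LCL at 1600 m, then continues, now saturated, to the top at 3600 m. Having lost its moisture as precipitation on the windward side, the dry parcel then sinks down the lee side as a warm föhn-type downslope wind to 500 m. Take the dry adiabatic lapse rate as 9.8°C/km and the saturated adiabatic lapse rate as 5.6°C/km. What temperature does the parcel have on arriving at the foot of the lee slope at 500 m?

From 200 m to 1600 m (dry): cools by 9.8 × 1.4 = 13.72°C, giving -9.62°C.
From 1600 m to 3600 m (saturated): cools by 5.6 × 2 = 11.2°C, giving -20.82°C.
From 3600 m to 500 m (dry descent): warms by 9.8 × 3.1 = 30.38°C, giving 9.56°C.

9.56°C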